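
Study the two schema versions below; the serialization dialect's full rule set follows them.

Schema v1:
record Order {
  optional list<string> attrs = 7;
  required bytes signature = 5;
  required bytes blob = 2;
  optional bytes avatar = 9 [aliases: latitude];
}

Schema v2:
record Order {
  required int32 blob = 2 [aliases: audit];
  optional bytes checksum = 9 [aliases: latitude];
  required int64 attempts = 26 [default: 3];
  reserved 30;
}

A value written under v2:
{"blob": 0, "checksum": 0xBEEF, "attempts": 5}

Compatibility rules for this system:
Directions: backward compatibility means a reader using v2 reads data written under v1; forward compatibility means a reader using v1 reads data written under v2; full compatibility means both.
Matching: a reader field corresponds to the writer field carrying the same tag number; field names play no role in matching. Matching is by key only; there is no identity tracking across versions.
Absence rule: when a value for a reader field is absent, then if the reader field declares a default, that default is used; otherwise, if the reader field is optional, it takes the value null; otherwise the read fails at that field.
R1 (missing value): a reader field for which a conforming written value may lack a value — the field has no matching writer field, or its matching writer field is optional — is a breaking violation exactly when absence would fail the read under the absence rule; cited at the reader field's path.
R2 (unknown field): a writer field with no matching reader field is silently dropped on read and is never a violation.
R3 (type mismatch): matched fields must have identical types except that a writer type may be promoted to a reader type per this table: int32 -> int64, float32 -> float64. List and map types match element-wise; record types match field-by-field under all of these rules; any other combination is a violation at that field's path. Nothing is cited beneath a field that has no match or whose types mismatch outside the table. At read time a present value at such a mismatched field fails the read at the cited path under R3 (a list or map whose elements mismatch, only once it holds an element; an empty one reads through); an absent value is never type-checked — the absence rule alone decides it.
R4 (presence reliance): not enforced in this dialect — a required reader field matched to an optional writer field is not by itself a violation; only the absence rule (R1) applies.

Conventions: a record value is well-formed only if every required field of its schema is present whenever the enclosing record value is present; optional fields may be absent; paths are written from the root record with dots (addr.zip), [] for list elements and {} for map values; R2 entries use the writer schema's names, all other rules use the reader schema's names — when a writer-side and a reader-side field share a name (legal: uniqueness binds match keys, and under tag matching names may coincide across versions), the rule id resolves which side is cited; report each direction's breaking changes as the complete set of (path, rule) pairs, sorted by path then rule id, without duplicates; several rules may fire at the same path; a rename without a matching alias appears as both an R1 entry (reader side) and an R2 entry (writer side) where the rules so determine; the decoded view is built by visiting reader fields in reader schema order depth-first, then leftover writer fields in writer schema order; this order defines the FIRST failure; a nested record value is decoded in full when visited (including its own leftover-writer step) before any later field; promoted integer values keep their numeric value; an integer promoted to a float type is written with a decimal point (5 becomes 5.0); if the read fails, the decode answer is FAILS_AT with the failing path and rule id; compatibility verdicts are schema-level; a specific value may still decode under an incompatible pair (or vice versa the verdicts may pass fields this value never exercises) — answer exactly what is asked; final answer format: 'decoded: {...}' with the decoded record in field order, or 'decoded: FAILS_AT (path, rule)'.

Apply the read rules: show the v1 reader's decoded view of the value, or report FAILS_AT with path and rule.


decoded: FAILS_AT (signature, R1)

in Order below, arrows point writer -> reader
decode walk for Order under reader schema v1:
  attrs := null (not supplied -> null)
  read fails at signature under R1 (no fill)
  => FAILS_AT (signature, R1)
checking off the Order differences that do not matter here:
  removed field attrs from record Order -> no rule fires on it and the decoded Order view is identical with or without it
  field blob in record Order: type bytes changed to int32 -> affects the rule determinations only; this particular Order value decodes identically
  renamed field avatar to checksum in record Order -> no rule fires on it and the decoded Order view is identical with or without it
  added field attempts to record Order: required int64, tag 26, default 3 (in v2 it sits last) -> no rule fires on it and the decoded Order view is identical with or without it


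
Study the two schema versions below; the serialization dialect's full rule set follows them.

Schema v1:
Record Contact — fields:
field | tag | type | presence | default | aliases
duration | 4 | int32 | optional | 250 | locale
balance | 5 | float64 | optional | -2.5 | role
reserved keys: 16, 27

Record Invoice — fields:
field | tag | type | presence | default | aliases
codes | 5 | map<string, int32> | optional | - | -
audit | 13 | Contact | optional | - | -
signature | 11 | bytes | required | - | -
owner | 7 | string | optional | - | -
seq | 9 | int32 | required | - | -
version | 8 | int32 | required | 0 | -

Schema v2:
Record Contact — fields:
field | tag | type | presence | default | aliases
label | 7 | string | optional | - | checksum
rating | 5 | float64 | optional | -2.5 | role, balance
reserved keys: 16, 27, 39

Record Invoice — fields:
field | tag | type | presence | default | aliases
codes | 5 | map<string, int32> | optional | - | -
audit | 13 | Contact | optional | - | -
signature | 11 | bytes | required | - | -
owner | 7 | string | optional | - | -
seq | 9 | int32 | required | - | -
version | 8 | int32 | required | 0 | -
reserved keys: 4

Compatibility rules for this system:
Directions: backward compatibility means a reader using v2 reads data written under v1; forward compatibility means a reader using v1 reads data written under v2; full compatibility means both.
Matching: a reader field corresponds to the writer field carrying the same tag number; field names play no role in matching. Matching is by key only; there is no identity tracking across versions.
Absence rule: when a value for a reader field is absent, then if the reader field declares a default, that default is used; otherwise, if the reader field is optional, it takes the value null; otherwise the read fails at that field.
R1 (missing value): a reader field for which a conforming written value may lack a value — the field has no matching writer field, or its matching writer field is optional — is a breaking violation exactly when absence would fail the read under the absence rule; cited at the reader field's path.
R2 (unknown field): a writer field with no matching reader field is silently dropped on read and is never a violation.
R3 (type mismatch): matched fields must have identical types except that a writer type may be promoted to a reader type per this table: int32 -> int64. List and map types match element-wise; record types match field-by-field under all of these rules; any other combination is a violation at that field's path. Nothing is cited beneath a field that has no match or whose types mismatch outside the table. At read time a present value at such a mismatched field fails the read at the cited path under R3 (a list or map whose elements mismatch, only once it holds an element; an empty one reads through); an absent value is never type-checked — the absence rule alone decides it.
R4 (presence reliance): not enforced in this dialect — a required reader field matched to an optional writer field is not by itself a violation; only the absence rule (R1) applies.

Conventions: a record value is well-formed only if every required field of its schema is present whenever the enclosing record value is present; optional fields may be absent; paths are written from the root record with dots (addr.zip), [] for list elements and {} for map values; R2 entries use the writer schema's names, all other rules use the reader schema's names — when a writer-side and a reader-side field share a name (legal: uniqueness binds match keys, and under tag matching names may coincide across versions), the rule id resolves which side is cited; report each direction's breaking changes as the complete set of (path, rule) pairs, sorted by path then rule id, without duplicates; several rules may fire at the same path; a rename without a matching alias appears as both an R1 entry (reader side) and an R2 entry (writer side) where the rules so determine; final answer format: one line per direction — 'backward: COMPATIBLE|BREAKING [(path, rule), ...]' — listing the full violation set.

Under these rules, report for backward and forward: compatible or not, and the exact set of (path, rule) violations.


in Invoice below, arrows point writer -> reader
backward pass over Invoice, reader schema v2, writer schema v1:
  codes: paired with writer codes (map<string, int32> -> map<string, int32>; writer optional)
  audit: paired with writer audit (Contact -> Contact; writer optional)
  signature: paired with writer signature (bytes -> bytes; writer required)
  owner: paired with writer owner (string -> string; writer optional)
  seq: paired with writer seq (int32 -> int32; writer required)
  version: paired with writer version (int32 -> int32; writer required)
  audit.label: no writer match
  audit.rating: paired with writer audit.balance (float64 -> float64; writer optional)
  writer audit.duration: unknown to reader
  => no violations; backward on Invoice: COMPATIBLE
forward pass over Invoice, reader schema v1, writer schema v2:
  codes: paired with writer codes (map<string, int32> -> map<string, int32>; writer optional)
  audit: paired with writer audit (Contact -> Contact; writer optional)
  signature: paired with writer signature (bytes -> bytes; writer required)
  owner: paired with writer owner (string -> string; writer optional)
  seq: paired with writer seq (int32 -> int32; writer required)
  version: paired with writer version (int32 -> int32; writer required)
  audit.duration: no writer match
  audit.balance: paired with writer audit.rating (float64 -> float64; writer optional)
  writer audit.label: unknown to reader
  => no violations; forward on Invoice: COMPATIBLE

backward: COMPATIBLE []; forward: COMPATIBLE []


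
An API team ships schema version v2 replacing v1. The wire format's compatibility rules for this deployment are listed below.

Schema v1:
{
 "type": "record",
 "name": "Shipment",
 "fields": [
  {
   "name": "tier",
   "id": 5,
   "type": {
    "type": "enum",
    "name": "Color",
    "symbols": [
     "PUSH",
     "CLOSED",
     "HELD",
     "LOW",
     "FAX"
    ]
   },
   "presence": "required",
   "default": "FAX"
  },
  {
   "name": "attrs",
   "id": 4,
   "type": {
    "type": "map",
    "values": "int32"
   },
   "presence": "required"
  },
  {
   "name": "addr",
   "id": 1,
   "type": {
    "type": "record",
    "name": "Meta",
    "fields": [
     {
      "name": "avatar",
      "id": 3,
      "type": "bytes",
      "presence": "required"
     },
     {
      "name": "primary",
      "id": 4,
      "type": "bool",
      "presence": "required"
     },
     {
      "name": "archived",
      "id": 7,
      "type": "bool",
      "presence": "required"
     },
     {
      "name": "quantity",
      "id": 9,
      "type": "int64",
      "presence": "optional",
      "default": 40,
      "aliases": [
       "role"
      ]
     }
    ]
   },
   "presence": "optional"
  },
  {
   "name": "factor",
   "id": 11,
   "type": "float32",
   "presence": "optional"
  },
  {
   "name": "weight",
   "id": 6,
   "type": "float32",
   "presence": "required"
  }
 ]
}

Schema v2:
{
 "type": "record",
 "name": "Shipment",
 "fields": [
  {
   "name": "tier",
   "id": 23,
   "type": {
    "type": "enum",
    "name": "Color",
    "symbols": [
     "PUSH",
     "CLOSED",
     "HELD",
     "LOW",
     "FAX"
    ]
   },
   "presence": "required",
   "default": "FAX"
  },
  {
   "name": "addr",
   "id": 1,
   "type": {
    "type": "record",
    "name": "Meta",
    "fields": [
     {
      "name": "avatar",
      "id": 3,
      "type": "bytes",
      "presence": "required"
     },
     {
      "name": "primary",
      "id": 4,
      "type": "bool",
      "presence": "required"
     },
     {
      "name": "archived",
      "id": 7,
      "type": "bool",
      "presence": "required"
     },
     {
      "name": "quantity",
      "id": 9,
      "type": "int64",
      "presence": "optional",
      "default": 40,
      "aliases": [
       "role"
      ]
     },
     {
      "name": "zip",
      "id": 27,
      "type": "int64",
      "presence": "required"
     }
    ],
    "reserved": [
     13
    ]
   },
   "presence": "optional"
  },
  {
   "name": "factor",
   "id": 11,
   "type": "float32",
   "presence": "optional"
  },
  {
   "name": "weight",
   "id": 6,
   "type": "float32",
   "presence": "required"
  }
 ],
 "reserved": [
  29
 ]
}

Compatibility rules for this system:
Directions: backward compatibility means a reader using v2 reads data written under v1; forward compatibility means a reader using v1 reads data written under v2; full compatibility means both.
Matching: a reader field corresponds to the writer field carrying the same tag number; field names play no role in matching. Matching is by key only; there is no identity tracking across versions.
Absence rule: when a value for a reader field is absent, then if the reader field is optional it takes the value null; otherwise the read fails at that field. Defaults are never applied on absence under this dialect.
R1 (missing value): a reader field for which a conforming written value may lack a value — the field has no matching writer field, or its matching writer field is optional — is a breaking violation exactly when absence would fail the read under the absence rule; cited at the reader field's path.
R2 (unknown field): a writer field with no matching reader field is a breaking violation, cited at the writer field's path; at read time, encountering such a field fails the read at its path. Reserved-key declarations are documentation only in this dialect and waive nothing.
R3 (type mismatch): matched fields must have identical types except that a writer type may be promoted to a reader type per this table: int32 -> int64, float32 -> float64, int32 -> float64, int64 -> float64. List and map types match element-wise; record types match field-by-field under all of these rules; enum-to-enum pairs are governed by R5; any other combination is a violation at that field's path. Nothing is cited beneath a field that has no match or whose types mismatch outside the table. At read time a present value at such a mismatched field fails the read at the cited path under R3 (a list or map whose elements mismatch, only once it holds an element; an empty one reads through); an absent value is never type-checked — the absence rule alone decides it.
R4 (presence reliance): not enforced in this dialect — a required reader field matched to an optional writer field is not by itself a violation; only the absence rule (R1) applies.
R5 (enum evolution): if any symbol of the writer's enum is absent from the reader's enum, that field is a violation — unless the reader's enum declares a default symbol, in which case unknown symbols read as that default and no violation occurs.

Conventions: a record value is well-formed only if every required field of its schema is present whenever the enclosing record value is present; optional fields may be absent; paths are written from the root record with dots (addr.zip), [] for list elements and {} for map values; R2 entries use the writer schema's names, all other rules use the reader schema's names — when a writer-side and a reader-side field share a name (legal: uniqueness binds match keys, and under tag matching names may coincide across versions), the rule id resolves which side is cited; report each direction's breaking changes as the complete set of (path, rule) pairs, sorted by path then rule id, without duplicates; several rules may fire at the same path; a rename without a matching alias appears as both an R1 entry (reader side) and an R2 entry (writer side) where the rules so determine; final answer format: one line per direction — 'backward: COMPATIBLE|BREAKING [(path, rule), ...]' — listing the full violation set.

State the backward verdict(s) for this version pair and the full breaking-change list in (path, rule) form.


in Shipment below, arrows point writer -> reader
checking backward for Shipment: reader v2 against writer v1:
  tier: no writer-side match
  writer optional, Meta -> Meta: reader addr maps from writer addr
  writer optional, float32 -> float32: reader factor maps from writer factor
  writer required, float32 -> float32: reader weight maps from writer weight
  writer field tier has no reader counterpart
  writer field attrs has no reader counterpart
  writer required, bytes -> bytes: reader addr.avatar maps from writer addr.avatar
  writer required, bool -> bool: reader addr.primary maps from writer addr.primary
  writer required, bool -> bool: reader addr.archived maps from writer addr.archived
  writer optional, int64 -> int64: reader addr.quantity maps from writer addr.quantity
  addr.zip: no writer-side match
  breaking: (addr.zip, R1)
  breaking: (attrs, R2)
  breaking: (tier, R1)
  breaking: (tier, R2)
  => backward: BREAKING (4)

backward: BREAKING [(addr.zip, R1), (attrs, R2), (tier, R1), (tier, R2)]


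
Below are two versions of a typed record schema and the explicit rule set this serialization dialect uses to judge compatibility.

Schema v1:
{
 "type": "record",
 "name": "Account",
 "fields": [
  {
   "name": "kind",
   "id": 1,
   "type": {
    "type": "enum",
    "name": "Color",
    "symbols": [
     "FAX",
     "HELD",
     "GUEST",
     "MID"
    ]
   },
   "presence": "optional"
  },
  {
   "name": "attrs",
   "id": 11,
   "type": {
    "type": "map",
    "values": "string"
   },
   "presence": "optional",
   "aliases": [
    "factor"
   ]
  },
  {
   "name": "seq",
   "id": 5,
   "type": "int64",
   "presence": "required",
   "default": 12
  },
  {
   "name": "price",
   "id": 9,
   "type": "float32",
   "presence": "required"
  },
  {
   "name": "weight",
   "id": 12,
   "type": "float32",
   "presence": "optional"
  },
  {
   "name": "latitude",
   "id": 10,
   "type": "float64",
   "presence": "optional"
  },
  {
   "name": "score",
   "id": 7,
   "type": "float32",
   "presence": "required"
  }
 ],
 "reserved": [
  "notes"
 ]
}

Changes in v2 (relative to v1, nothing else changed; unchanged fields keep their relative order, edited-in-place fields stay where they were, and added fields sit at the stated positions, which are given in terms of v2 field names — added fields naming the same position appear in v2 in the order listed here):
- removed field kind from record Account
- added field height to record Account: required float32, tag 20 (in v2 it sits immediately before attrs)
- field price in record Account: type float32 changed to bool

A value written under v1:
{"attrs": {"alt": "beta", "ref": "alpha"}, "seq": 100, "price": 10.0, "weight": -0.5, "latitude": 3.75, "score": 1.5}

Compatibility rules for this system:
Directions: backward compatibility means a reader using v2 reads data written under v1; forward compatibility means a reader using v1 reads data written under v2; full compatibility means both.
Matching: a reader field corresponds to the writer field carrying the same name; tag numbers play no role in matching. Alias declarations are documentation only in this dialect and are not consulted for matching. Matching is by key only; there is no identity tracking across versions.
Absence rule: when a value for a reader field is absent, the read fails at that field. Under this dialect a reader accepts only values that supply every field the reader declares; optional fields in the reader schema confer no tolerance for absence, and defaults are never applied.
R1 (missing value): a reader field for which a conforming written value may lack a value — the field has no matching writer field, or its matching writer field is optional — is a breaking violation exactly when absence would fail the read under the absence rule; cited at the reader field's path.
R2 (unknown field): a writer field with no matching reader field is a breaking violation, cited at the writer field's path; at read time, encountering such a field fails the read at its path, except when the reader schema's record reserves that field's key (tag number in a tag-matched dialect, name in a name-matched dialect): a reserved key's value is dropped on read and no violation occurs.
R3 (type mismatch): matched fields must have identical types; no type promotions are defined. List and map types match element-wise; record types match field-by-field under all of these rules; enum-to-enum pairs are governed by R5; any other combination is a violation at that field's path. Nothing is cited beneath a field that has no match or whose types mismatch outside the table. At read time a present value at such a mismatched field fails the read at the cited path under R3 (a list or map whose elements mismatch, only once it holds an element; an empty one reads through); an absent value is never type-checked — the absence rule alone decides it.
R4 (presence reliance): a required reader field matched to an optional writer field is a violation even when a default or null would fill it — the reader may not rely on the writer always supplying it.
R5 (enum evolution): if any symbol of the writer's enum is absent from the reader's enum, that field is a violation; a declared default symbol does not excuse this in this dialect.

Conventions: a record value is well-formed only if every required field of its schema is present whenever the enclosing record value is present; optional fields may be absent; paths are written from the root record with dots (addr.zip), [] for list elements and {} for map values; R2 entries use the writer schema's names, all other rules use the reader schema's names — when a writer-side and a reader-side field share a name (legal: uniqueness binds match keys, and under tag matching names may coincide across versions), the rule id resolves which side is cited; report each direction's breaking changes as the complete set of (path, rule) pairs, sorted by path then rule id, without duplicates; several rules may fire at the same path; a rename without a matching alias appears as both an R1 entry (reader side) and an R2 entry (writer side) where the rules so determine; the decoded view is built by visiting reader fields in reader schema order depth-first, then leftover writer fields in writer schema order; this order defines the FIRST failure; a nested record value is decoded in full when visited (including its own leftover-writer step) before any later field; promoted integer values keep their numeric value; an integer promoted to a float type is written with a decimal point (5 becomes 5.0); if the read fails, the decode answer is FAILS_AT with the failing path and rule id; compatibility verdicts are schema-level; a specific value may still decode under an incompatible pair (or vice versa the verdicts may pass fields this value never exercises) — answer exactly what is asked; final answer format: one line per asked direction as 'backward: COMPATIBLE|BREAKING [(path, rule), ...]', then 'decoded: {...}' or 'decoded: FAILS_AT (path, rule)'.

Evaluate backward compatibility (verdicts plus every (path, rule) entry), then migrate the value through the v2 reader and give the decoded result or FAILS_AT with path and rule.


backward: BREAKING [(attrs, R1), (height, R1), (kind, R2), (latitude, R1), (price, R3), (weight, R1)]; decoded: FAILS_AT (height, R1)

in Account below, arrows point writer -> reader
backward on Account — v2 reading data written by v1:
  height has no writer counterpart
  attrs: map<string, string> -> map<string, string>, writer optional; from attrs
  seq: int64 -> int64, writer required; from seq
  price: float32 -> bool, writer required; from price
  weight: float32 -> float32, writer optional; from weight
  latitude: float64 -> float64, writer optional; from latitude
  score: float32 -> float32, writer required; from score
  kind (writer side), unknown to reader
  R1 fires at attrs
  R1 fires at height
  R2 fires at kind
  R1 fires at latitude
  R3 fires at price
  R1 fires at weight
  => backward verdict for Account: BREAKING, 6 violation(s)
migrating the Account value to v2:
  read fails at height under R1 (no fill)
  => FAILS_AT (height, R1)


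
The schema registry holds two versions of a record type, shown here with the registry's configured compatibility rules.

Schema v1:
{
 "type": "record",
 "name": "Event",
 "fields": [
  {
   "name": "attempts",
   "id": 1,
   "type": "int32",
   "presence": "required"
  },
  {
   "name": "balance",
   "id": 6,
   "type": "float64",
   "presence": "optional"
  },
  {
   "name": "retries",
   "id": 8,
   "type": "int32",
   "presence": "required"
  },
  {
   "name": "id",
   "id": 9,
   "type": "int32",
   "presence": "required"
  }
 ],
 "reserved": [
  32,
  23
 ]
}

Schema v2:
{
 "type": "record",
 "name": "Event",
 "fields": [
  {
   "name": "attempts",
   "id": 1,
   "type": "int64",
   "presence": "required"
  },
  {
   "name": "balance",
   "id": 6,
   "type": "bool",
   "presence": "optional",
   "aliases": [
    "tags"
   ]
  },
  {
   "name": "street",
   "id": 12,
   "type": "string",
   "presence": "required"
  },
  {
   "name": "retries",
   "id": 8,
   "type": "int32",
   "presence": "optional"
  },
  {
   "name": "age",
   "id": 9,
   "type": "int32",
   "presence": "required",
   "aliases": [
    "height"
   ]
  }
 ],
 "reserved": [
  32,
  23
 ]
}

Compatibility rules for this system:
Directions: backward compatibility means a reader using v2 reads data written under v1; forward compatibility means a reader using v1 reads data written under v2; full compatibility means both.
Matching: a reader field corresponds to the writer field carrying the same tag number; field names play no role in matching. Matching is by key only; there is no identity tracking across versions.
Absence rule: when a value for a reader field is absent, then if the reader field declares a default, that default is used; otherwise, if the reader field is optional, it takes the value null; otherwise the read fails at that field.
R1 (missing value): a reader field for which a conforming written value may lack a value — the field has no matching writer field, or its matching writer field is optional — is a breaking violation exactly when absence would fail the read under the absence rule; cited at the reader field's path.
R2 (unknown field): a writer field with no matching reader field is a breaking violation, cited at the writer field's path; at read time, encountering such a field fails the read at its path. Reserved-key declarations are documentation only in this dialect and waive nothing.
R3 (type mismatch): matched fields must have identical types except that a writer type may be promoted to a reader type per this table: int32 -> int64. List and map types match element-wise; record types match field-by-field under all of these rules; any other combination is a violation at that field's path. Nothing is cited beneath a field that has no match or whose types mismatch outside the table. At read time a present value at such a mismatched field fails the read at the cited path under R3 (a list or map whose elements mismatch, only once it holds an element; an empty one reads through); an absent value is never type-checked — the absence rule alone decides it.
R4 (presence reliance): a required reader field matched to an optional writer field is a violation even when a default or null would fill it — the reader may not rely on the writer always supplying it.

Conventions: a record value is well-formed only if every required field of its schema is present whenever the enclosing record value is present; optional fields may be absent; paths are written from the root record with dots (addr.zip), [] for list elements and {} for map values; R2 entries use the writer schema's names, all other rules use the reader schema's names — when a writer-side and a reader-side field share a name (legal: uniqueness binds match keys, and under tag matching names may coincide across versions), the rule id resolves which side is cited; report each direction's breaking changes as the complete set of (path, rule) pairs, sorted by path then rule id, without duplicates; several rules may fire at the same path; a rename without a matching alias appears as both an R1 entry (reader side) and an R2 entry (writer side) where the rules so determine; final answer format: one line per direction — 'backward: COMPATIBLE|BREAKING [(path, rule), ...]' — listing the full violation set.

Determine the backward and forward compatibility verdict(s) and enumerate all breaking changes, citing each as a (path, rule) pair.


backward: BREAKING [(balance, R3), (street, R1)]; forward: BREAKING [(attempts, R3), (balance, R3), (retries, R1), (retries, R4), (street, R2)]

arrows below run writer -> reader for Event
backward on Event — v2 reading data written by v1:
  writer required, int32 -> int64: reader attempts maps from writer attempts
  writer optional, float64 -> bool: reader balance maps from writer balance
  no writer field matches reader street
  writer required, int32 -> int32: reader retries maps from writer retries
  writer required, int32 -> int32: reader age maps from writer id
  violation R3 at balance
  violation R1 at street
  => backward: BREAKING (2)
forward on Event — v1 reading data written by v2:
  writer required, int64 -> int32: reader attempts maps from writer attempts
  writer optional, bool -> float64: reader balance maps from writer balance
  writer optional, int32 -> int32: reader retries maps from writer retries
  writer required, int32 -> int32: reader id maps from writer age
  writer field street has no reader counterpart
  violation R3 at attempts
  violation R3 at balance
  violation R1 at retries
  violation R4 at retries
  violation R2 at street
  => forward: BREAKING (5)


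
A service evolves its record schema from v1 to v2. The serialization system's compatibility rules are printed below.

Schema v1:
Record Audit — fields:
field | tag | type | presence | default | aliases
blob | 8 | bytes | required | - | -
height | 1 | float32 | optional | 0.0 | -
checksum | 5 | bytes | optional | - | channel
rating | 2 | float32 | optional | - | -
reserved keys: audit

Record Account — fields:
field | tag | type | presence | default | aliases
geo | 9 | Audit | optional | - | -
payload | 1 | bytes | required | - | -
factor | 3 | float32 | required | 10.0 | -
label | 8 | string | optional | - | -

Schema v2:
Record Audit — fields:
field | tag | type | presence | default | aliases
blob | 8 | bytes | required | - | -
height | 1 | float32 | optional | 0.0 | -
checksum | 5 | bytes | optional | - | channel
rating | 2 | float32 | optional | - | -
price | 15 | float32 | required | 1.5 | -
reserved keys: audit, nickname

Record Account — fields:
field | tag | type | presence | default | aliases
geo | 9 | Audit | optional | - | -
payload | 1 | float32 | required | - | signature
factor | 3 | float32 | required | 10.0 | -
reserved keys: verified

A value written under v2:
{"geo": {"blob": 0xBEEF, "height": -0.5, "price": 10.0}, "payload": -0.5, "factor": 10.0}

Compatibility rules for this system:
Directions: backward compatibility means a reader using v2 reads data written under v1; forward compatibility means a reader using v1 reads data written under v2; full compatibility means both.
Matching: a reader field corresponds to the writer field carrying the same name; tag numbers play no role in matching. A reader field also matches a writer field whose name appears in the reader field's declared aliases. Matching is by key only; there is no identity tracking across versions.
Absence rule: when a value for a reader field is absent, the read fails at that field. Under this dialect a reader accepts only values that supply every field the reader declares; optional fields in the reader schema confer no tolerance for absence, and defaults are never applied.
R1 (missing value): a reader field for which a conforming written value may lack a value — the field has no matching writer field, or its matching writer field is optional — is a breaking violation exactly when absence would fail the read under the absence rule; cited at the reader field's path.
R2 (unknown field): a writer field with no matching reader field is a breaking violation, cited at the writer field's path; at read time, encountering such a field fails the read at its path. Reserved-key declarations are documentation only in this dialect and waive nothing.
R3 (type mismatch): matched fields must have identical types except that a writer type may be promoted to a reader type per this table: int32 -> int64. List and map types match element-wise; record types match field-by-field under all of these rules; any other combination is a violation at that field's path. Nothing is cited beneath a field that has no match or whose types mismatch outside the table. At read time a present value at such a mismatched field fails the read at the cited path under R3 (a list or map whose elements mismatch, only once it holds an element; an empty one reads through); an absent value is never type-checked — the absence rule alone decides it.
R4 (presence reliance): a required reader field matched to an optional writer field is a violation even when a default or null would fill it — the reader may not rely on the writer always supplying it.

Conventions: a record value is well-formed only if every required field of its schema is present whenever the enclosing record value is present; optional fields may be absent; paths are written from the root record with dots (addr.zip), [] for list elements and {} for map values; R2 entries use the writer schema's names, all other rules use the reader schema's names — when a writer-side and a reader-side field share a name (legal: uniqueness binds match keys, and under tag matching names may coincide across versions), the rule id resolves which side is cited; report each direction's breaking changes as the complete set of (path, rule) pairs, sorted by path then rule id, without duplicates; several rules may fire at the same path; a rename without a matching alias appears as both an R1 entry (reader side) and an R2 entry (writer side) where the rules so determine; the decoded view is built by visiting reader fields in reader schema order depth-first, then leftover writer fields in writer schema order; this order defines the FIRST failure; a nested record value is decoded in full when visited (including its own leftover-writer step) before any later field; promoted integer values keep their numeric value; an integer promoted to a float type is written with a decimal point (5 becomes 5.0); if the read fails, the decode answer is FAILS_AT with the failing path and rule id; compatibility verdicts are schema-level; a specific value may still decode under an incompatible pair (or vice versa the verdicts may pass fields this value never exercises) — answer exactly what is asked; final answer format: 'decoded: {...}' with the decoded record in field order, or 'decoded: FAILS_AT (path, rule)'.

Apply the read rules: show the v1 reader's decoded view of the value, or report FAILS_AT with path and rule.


the writer's type comes first in each Account pair
decode (reader v1):
  geo.blob := 0xBEEF
  geo.height := -0.5
  read fails at geo.checksum under R1 (no fill)
  => FAILS_AT (geo.checksum, R1)
ruling out the remaining Account differences:
  removed field label from record Account -> a verdict-level change on Account — the shown value reads the same
  field payload in record Account: type bytes changed to float32 -> a verdict-level change on Account — the shown value reads the same
  added field price to record Audit: required float32, tag 15, default 1.5 (in v2 it sits last) -> a verdict-level change on Account — the shown value reads the same

decoded: FAILS_AT (geo.checksum, R1)


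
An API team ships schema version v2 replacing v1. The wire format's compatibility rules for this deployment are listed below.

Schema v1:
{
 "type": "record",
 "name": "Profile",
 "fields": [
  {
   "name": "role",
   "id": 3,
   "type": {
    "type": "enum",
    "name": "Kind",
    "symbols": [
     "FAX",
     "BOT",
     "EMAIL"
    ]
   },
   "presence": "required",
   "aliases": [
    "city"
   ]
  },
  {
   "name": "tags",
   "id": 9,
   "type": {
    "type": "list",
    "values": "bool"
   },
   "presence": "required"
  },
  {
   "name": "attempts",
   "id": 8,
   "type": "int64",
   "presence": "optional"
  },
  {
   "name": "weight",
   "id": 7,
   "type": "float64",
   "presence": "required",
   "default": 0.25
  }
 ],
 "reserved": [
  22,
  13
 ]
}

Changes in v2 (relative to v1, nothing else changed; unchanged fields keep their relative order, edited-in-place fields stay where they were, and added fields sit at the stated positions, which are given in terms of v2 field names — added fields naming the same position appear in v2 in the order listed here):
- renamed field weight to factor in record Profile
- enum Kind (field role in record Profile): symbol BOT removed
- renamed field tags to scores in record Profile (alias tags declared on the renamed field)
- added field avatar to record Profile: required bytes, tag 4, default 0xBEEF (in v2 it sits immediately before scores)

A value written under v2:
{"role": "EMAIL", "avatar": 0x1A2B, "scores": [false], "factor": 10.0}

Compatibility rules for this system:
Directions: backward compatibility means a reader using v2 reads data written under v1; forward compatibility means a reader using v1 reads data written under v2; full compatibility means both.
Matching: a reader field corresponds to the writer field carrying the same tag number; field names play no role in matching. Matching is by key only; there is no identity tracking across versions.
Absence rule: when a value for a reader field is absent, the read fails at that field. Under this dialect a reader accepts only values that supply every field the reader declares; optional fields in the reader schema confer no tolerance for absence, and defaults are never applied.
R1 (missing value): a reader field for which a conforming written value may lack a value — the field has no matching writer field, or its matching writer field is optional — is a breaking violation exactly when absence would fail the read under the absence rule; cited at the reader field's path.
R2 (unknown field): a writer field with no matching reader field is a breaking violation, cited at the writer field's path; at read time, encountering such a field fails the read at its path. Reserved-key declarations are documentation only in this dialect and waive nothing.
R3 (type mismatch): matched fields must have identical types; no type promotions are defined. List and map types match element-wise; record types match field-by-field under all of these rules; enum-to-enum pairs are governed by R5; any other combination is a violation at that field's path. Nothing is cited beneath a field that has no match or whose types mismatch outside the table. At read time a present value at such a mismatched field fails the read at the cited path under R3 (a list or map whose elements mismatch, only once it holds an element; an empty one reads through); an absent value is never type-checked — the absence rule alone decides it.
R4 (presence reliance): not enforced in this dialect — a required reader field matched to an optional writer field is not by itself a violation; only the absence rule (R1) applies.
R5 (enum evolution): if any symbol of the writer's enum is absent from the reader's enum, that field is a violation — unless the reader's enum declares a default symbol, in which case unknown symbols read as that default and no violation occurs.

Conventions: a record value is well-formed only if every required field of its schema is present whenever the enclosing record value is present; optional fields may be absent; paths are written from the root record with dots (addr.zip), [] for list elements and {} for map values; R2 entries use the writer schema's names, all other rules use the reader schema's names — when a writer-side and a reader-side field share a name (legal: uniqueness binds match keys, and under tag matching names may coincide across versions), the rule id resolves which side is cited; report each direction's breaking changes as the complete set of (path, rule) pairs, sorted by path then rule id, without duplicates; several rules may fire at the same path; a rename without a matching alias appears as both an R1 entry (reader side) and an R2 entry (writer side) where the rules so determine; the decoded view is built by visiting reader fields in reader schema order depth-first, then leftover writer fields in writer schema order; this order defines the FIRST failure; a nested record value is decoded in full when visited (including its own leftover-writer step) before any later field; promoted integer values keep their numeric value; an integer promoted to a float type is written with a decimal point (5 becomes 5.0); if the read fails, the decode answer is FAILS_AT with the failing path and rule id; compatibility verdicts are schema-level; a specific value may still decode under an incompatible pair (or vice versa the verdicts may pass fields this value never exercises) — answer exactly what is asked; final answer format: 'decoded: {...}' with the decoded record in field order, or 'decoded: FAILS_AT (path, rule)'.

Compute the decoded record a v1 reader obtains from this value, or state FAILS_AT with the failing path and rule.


the writer's type comes first in each Profile pair
migrating the Profile value to v1:
  role := "EMAIL"
  tags := [false] (from writer scores)
  read fails at attempts under R1 (no fill)
  => FAILS_AT (attempts, R1)
the rest of the Profile diff is inert for this question:
  renamed field weight to factor in record Profile -> fires no rule on Profile under this dialect and leaves the result unchanged
  enum Kind (field role in record Profile): symbol BOT removed -> schema-level compatibility only; this Profile value's decode is unchanged
  renamed field tags to scores in record Profile (alias tags declared on the renamed field) -> fires no rule on Profile under this dialect and leaves the result unchanged
  added field avatar to record Profile: required bytes, tag 4, default 0xBEEF (in v2 it sits immediately before scores) -> schema-level compatibility only; this Profile value's decode is unchanged

decoded: FAILS_AT (attempts, R1)
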